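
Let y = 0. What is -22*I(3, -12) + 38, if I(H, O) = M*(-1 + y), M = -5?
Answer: -72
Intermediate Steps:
I(H, O) = 5 (I(H, O) = -5*(-1 + 0) = -5*(-1) = 5)
-22*I(3, -12) + 38 = -22*5 + 38 = -110 + 38 = -72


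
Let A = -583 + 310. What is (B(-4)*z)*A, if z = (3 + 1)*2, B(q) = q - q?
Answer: 0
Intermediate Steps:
B(q) = 0
z = 8 (z = 4*2 = 8)
A = -273
(B(-4)*z)*A = (0*8)*(-273) = 0*(-273) = 0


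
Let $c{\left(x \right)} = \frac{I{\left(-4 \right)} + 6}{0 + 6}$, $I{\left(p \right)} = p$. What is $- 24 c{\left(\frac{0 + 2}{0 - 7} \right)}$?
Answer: $-8$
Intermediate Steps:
$c{\left(x \right)} = \frac{1}{3}$ ($c{\left(x \right)} = \frac{-4 + 6}{0 + 6} = \frac{2}{6} = 2 \cdot \frac{1}{6} = \frac{1}{3}$)
$- 24 c{\left(\frac{0 + 2}{0 - 7} \right)} = \left(-24\right) \frac{1}{3} = -8$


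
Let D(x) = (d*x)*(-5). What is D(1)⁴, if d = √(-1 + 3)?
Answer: 2500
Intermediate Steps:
d = √2 ≈ 1.4142
D(x) = -5*x*√2 (D(x) = (√2*x)*(-5) = (x*√2)*(-5) = -5*x*√2)
D(1)⁴ = (-5*1*√2)⁴ = (-5*√2)⁴ = 2500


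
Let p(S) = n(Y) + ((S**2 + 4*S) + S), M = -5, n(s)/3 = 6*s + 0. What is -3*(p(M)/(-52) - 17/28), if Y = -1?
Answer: 285/364 ≈ 0.78297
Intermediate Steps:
n(s) = 18*s (n(s) = 3*(6*s + 0) = 3*(6*s) = 18*s)
p(S) = -18 + S**2 + 5*S (p(S) = 18*(-1) + ((S**2 + 4*S) + S) = -18 + (S**2 + 5*S) = -18 + S**2 + 5*S)
-3*(p(M)/(-52) - 17/28) = -3*((-18 + (-5)**2 + 5*(-5))/(-52) - 17/28) = -3*((-18 + 25 - 25)*(-1/52) - 17*1/28) = -3*(-18*(-1/52) - 17/28) = -3*(9/26 - 17/28) = -3*(-95/364) = 285/364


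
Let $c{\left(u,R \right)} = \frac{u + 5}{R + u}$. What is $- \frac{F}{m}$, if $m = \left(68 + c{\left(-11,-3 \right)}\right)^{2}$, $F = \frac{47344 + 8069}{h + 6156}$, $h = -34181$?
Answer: $\frac{2715237}{6430084025} \approx 0.00042227$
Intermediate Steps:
$c{\left(u,R \right)} = \frac{5 + u}{R + u}$
$F = - \frac{55413}{28025}$ ($F = \frac{47344 + 8069}{-34181 + 6156} = \frac{55413}{-28025} = 55413 \left(- \frac{1}{28025}\right) = - \frac{55413}{28025} \approx -1.9773$)
$m = \frac{229441}{49}$ ($m = \left(68 + \frac{5 - 11}{-3 - 11}\right)^{2} = \left(68 + \frac{1}{-14} \left(-6\right)\right)^{2} = \left(68 - - \frac{3}{7}\right)^{2} = \left(68 + \frac{3}{7}\right)^{2} = \left(\frac{479}{7}\right)^{2} = \frac{229441}{49} \approx 4682.5$)
$- \frac{F}{m} = - \frac{-55413}{28025 \cdot \frac{229441}{49}} = - \frac{\left(-55413\right) 49}{28025 \cdot 229441} = \left(-1\right) \left(- \frac{2715237}{6430084025}\right) = \frac{2715237}{6430084025}$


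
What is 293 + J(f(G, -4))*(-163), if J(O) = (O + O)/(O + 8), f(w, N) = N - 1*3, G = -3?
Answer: 2575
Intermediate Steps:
f(w, N) = -3 + N (f(w, N) = N - 3 = -3 + N)
J(O) = 2*O/(8 + O) (J(O) = (2*O)/(8 + O) = 2*O/(8 + O))
293 + J(f(G, -4))*(-163) = 293 + (2*(-3 - 4)/(8 + (-3 - 4)))*(-163) = 293 + (2*(-7)/(8 - 7))*(-163) = 293 + (2*(-7)/1)*(-163) = 293 + (2*(-7)*1)*(-163) = 293 - 14*(-163) = 293 + 2282 = 2575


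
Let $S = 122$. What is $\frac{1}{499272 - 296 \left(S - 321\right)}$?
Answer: $\frac{1}{558176} \approx 1.7915 \cdot 10^{-6}$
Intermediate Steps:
$\frac{1}{499272 - 296 \left(S - 321\right)} = \frac{1}{499272 - 296 \left(122 - 321\right)} = \frac{1}{499272 - -58904} = \frac{1}{499272 + 58904} = \frac{1}{558176}$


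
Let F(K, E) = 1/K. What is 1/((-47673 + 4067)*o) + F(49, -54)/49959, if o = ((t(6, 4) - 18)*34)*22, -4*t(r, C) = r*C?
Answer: 261754301/638774619747264 ≈ 4.0978e-7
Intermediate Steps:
t(r, C) = -C*r/4 (t(r, C) = -r*C/4 = -C*r/4)
o = -17952 (o = ((-1/4*4*6 - 18)*34)*22 = ((-6 - 18)*34)*22 = -24*34*22 = -816*22 = -17952)
1/((-47673 + 4067)*o) + F(49, -54)/49959 = 1/((-47673 + 4067)*(-17952)) + 1/(49*49959) = -1/17952/(-43606) + (1/49)*(1/49959) = -1/43606*(-1/17952) + 1/2447991 = 1/782814912 + 1/2447991 = 261754301/638774619747264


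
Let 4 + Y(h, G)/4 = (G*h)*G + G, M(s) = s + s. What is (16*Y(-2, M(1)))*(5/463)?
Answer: -3200/463 ≈ -6.9114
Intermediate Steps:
M(s) = 2*s
Y(h, G) = -16 + 4*G + 4*h*G**2 (Y(h, G) = -16 + 4*((G*h)*G + G) = -16 + 4*(h*G**2 + G) = -16 + 4*(G + h*G**2) = -16 + (4*G + 4*h*G**2) = -16 + 4*G + 4*h*G**2)
(16*Y(-2, M(1)))*(5/463) = (16*(-16 + 4*(2*1) + 4*(-2)*(2*1)**2))*(5/463) = (16*(-16 + 4*2 + 4*(-2)*2**2))*(5*(1/463)) = (16*(-16 + 8 + 4*(-2)*4))*(5/463) = (16*(-16 + 8 - 32))*(5/463) = (16*(-40))*(5/463) = -640*5/463 = -3200/463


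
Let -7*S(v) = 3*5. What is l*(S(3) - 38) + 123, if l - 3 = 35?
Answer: -9817/7 ≈ -1402.4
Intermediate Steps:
l = 38 (l = 3 + 35 = 38)
S(v) = -15/7 (S(v) = -3*5/7 = -⅐*15 = -15/7)
l*(S(3) - 38) + 123 = 38*(-15/7 - 38) + 123 = 38*(-281/7) + 123 = -10678/7 + 123 = -9817/7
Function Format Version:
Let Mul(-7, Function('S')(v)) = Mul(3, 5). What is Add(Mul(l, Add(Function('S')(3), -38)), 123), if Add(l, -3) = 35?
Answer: Rational(-9817, 7) ≈ -1402.4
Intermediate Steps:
l = 38 (l = Add(3, 35) = 38)
Function('S')(v) = Rational(-15, 7) (Function('S')(v) = Mul(Rational(-1, 7), Mul(3, 5)) = Mul(Rational(-1, 7), 15) = Rational(-15, 7))
Add(Mul(l, Add(Function('S')(3), -38)), 123) = Add(Mul(38, Add(Rational(-15, 7), -38)), 123) = Add(Mul(38, Rational(-281, 7)), 123) = Add(Rational(-10678, 7), 123) = Rational(-9817, 7)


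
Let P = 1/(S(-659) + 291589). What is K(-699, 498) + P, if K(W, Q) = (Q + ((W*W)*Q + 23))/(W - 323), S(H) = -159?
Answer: -242848837569/1020005 ≈ -2.3809e+5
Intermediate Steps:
P = 1/291430 (P = 1/(-159 + 291589) = 1/291430 ≈ 3.4314e-6)
K(W, Q) = (23 + Q + Q*W²)/(-323 + W) (K(W, Q) = (Q + (W²*Q + 23))/(-323 + W) = (Q + (Q*W² + 23))/(-323 + W) = (Q + (23 + Q*W²))/(-323 + W) = (23 + Q + Q*W²)/(-323 + W))
K(-699, 498) + P = (23 + 498 + 498*(-699)²)/(-323 - 699) + 1/291430 = (23 + 498 + 498*488601)/(-1022) + 1/291430 = -(23 + 498 + 243323298)/1022 + 1/291430 = -1/1022*243323819 + 1/291430 = -3333203/14 + 1/291430 = -242848837569/1020005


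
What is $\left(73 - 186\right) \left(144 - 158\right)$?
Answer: $1582$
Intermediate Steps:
$\left(73 - 186\right) \left(144 - 158\right) = \left(-113\right) \left(-14\right) = 1582$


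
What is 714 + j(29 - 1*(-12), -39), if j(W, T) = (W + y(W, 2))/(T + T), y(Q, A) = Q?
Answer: 27805/39 ≈ 712.95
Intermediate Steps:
j(W, T) = W/T (j(W, T) = (W + W)/(T + T) = (2*W)/((2*T)) = (2*W)*(1/(2*T)) = W/T)
714 + j(29 - 1*(-12), -39) = 714 + (29 - 1*(-12))/(-39) = 714 + (29 + 12)*(-1/39) = 714 + 41*(-1/39) = 714 - 41/39 = 27805/39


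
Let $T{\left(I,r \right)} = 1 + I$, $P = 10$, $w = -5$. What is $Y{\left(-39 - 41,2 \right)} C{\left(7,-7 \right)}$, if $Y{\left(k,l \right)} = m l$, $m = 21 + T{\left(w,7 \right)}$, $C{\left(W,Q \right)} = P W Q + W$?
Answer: $-16422$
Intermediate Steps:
$C{\left(W,Q \right)} = W + 10 Q W$ ($C{\left(W,Q \right)} = 10 W Q + W = 10 Q W + W = W + 10 Q W$)
$m = 17$ ($m = 21 + \left(1 - 5\right) = 21 - 4 = 17$)
$Y{\left(k,l \right)} = 17 l$
$Y{\left(-39 - 41,2 \right)} C{\left(7,-7 \right)} = 17 \cdot 2 \cdot 7 \left(1 + 10 \left(-7\right)\right) = 34 \cdot 7 \left(1 - 70\right) = 34 \cdot 7 \left(-69\right) = 34 \left(-483\right) = -16422$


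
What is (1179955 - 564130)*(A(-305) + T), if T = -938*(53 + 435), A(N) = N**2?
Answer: -224603078175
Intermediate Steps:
T = -457744 (T = -938*488 = -457744)
(1179955 - 564130)*(A(-305) + T) = (1179955 - 564130)*((-305)**2 - 457744) = 615825*(93025 - 457744) = 615825*(-364719) = -224603078175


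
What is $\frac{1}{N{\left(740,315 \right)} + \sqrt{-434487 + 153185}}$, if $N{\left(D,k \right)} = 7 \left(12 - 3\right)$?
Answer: $\frac{9}{40753} - \frac{i \sqrt{281302}}{285271} \approx 0.00022084 - 0.0018592 i$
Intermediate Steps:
$N{\left(D,k \right)} = 63$ ($N{\left(D,k \right)} = 7 \cdot 9 = 63$)
$\frac{1}{N{\left(740,315 \right)} + \sqrt{-434487 + 153185}} = \frac{1}{63 + \sqrt{-434487 + 153185}} = \frac{1}{63 + \sqrt{-281302}} = \frac{1}{63 + i \sqrt{281302}}$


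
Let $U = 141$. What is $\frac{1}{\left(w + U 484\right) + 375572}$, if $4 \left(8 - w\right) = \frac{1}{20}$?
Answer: $\frac{80}{35505919} \approx 2.2531 \cdot 10^{-6}$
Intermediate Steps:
$w = \frac{639}{80}$ ($w = 8 - \frac{1}{4 \cdot 20} = 8 - \frac{1}{80} = \frac{639}{80} \approx 7.9875$)
$\frac{1}{\left(w + U 484\right) + 375572} = \frac{1}{\left(\frac{639}{80} + 141 \cdot 484\right) + 375572} = \frac{1}{\left(\frac{639}{80} + 68244\right) + 375572} = \frac{1}{\frac{5460159}{80} + 375572} = \frac{1}{\frac{35505919}{80}} = \frac{80}{35505919}$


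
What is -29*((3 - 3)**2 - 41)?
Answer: 1189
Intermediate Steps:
-29*((3 - 3)**2 - 41) = -29*(0**2 - 41) = -29*(0 - 41) = -29*(-41) = 1189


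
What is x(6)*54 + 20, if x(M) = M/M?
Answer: 74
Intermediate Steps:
x(M) = 1
x(6)*54 + 20 = 1*54 + 20 = 54 + 20 = 74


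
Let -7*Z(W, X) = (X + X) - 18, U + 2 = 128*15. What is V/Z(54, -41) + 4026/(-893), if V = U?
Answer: 5793409/44650 ≈ 129.75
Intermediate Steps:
U = 1918 (U = -2 + 128*15 = -2 + 1920 = 1918)
Z(W, X) = 18/7 - 2*X/7 (Z(W, X) = -((X + X) - 18)/7 = -(2*X - 18)/7 = -(-18 + 2*X)/7 = 18/7 - 2*X/7)
V = 1918
V/Z(54, -41) + 4026/(-893) = 1918/(18/7 - 2/7*(-41)) + 4026/(-893) = 1918/(18/7 + 82/7) + 4026*(-1/893) = 1918/(100/7) - 4026/893 = 1918*(7/100) - 4026/893 = 6713/50 - 4026/893 = 5793409/44650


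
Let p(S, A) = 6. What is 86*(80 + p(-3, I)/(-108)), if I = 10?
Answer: 61877/9 ≈ 6875.2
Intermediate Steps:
86*(80 + p(-3, I)/(-108)) = 86*(80 + 6/(-108)) = 86*(80 + 6*(-1/108)) = 86*(80 - 1/18) = 86*(1439/18) = 61877/9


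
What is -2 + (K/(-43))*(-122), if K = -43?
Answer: -124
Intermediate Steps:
-2 + (K/(-43))*(-122) = -2 - 43/(-43)*(-122) = -2 - 43*(-1/43)*(-122) = -2 + 1*(-122) = -2 - 122 = -124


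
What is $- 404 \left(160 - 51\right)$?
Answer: $-44036$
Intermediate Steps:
$- 404 \left(160 - 51\right) = \left(-404\right) 109 = -44036$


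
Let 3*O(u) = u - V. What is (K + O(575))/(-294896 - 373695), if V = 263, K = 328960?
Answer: -329064/668591 ≈ -0.49218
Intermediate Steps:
O(u) = -263/3 + u/3 (O(u) = (u - 1*263)/3 = (u - 263)/3 = (-263 + u)/3 = -263/3 + u/3)
(K + O(575))/(-294896 - 373695) = (328960 + (-263/3 + (⅓)*575))/(-294896 - 373695) = (328960 + (-263/3 + 575/3))/(-668591) = (328960 + 104)*(-1/668591) = 329064*(-1/668591) = -329064/668591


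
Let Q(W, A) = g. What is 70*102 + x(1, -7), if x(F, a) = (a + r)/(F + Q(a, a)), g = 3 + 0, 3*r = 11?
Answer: 42835/6 ≈ 7139.2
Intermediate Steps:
r = 11/3 (r = (1/3)*11 = 11/3 ≈ 3.6667)
g = 3
Q(W, A) = 3
x(F, a) = (11/3 + a)/(3 + F) (x(F, a) = (a + 11/3)/(F + 3) = (11/3 + a)/(3 + F))
70*102 + x(1, -7) = 70*102 + (11/3 - 7)/(3 + 1) = 7140 - 10/3/4 = 7140 + (1/4)*(-10/3) = 7140 - 5/6 = 42835/6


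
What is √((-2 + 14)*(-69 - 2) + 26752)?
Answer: 10*√259 ≈ 160.93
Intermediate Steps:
√((-2 + 14)*(-69 - 2) + 26752) = √(12*(-71) + 26752) = √(-852 + 26752) = √25900 = 10*√259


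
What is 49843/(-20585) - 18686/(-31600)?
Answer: -119038749/65048600 ≈ -1.8300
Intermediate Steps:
49843/(-20585) - 18686/(-31600) = 49843*(-1/20585) - 18686*(-1/31600) = -49843/20585 + 9343/15800 = -119038749/65048600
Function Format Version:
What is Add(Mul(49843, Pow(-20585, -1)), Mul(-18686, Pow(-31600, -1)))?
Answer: Rational(-119038749, 65048600) ≈ -1.8300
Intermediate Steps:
Add(Mul(49843, Pow(-20585, -1)), Mul(-18686, Pow(-31600, -1))) = Add(Mul(49843, Rational(-1, 20585)), Mul(-18686, Rational(-1, 31600))) = Add(Rational(-49843, 20585), Rational(9343, 15800)) = Rational(-119038749, 65048600)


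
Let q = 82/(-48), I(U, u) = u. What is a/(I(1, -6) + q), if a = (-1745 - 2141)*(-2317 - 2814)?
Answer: -478537584/185 ≈ -2.5867e+6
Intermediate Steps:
q = -41/24 (q = 82*(-1/48) = -41/24 ≈ -1.7083)
a = 19939066 (a = -3886*(-5131) = 19939066)
a/(I(1, -6) + q) = 19939066/(-6 - 41/24) = 19939066/(-185/24) = 19939066*(-24/185) = -478537584/185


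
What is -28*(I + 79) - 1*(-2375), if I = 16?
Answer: -285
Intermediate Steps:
-28*(I + 79) - 1*(-2375) = -28*(16 + 79) - 1*(-2375) = -28*95 + 2375 = -2660 + 2375 = -285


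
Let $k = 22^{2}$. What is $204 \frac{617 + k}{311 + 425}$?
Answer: $\frac{56151}{184} \approx 305.17$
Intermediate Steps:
$k = 484$
$204 \frac{617 + k}{311 + 425} = 204 \frac{617 + 484}{311 + 425} = 204 \cdot \frac{1101}{736} = \frac{56151}{184}$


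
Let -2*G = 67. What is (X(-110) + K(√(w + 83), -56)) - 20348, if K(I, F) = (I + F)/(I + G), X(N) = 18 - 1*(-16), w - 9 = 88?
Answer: -76556682/3769 + 540*√5/3769 ≈ -20312.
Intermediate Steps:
w = 97 (w = 9 + 88 = 97)
G = -67/2 (G = -½*67 = -67/2 ≈ -33.500)
X(N) = 34 (X(N) = 18 + 16 = 34)
K(I, F) = (F + I)/(-67/2 + I) (K(I, F) = (I + F)/(I - 67/2) = (F + I)/(-67/2 + I))
(X(-110) + K(√(w + 83), -56)) - 20348 = (34 + 2*(-56 + √(97 + 83))/(-67 + 2*√(97 + 83))) - 20348 = (34 + 2*(-56 + √180)/(-67 + 2*√180)) - 20348 = (34 + 2*(-56 + 6*√5)/(-67 + 2*(6*√5))) - 20348 = (34 + 2*(-56 + 6*√5)/(-67 + 12*√5)) - 20348 = -20314 + 2*(-56 + 6*√5)/(-67 + 12*√5)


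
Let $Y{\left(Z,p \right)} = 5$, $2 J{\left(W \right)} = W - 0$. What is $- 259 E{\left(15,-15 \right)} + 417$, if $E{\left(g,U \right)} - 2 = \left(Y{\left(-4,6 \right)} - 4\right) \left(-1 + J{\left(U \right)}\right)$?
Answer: $\frac{4201}{2} \approx 2100.5$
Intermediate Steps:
$J{\left(W \right)} = \frac{W}{2}$ ($J{\left(W \right)} = \frac{W - 0}{2} = \frac{W + 0}{2} = \frac{W}{2}$)
$E{\left(g,U \right)} = 1 + \frac{U}{2}$ ($E{\left(g,U \right)} = 2 + \left(5 - 4\right) \left(-1 + \frac{U}{2}\right) = 2 + 1 \left(-1 + \frac{U}{2}\right) = 2 + \left(-1 + \frac{U}{2}\right) = 1 + \frac{U}{2}$)
$- 259 E{\left(15,-15 \right)} + 417 = - 259 \left(1 + \frac{1}{2} \left(-15\right)\right) + 417 = - 259 \left(1 - \frac{15}{2}\right) + 417 = \left(-259\right) \left(- \frac{13}{2}\right) + 417 = \frac{3367}{2} + 417 = \frac{4201}{2}$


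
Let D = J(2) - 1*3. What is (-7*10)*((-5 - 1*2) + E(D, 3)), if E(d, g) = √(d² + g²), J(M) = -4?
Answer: 490 - 70*√58 ≈ -43.104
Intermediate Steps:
D = -7 (D = -4 - 1*3 = -4 - 3 = -7)
(-7*10)*((-5 - 1*2) + E(D, 3)) = (-7*10)*((-5 - 1*2) + √((-7)² + 3²)) = -70*((-5 - 2) + √(49 + 9)) = -70*(-7 + √58) = 490 - 70*√58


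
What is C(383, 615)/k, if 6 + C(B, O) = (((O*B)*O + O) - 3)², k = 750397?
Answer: 20984647610259363/750397 ≈ 2.7965e+10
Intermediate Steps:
C(B, O) = -6 + (-3 + O + B*O²)² (C(B, O) = -6 + (((O*B)*O + O) - 3)² = -6 + (((B*O)*O + O) - 3)² = -6 + ((B*O² + O) - 3)² = -6 + ((O + B*O²) - 3)² = -6 + (-3 + O + B*O²)²)
C(383, 615)/k = (-6 + (-3 + 615 + 383*615²)²)/750397 = (-6 + (-3 + 615 + 383*378225)²)*(1/750397) = (-6 + (-3 + 615 + 144860175)²)*(1/750397) = (-6 + 144860787²)*(1/750397) = (-6 + 20984647610259369)*(1/750397) = 20984647610259363*(1/750397) = 20984647610259363/750397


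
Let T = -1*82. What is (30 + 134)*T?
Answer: -13448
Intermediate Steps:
T = -82
(30 + 134)*T = (30 + 134)*(-82) = 164*(-82) = -13448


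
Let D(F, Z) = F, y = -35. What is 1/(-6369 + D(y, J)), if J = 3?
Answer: -1/6404 ≈ -0.00015615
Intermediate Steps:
1/(-6369 + D(y, J)) = 1/(-6369 - 35) = 1/(-6404) = -1/6404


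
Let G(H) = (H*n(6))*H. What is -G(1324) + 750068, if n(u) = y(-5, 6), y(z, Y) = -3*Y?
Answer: 32303636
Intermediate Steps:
n(u) = -18 (n(u) = -3*6 = -18)
G(H) = -18*H² (G(H) = (H*(-18))*H = (-18*H)*H = -18*H²)
-G(1324) + 750068 = -(-18)*1324² + 750068 = -(-18)*1752976 + 750068 = -1*(-31553568) + 750068 = 31553568 + 750068 = 32303636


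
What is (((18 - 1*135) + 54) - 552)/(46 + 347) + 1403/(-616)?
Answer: -310073/80696 ≈ -3.8425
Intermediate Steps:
(((18 - 1*135) + 54) - 552)/(46 + 347) + 1403/(-616) = (((18 - 135) + 54) - 552)/393 + 1403*(-1/616) = ((-117 + 54) - 552)*(1/393) - 1403/616 = (-63 - 552)*(1/393) - 1403/616 = -615*1/393 - 1403/616 = -205/131 - 1403/616 = -310073/80696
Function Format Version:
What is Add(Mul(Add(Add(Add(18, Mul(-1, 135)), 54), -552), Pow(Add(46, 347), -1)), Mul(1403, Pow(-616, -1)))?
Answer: Rational(-310073, 80696) ≈ -3.8425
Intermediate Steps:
Add(Mul(Add(Add(Add(18, Mul(-1, 135)), 54), -552), Pow(Add(46, 347), -1)), Mul(1403, Pow(-616, -1))) = Add(Mul(Add(Add(Add(18, -135), 54), -552), Pow(393, -1)), Mul(1403, Rational(-1, 616))) = Add(Mul(Add(Add(-117, 54), -552), Rational(1, 393)), Rational(-1403, 616)) = Add(Mul(Add(-63, -552), Rational(1, 393)), Rational(-1403, 616)) = Add(Mul(-615, Rational(1, 393)), Rational(-1403, 616)) = Add(Rational(-205, 131), Rational(-1403, 616)) = Rational(-310073, 80696)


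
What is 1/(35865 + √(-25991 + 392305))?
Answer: 35865/1285931911 - √366314/1285931911 ≈ 2.7420e-5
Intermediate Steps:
1/(35865 + √(-25991 + 392305)) = 1/(35865 + √366314)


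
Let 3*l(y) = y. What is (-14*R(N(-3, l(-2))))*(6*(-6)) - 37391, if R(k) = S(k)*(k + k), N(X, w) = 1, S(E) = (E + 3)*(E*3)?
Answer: -25295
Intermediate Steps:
l(y) = y/3
S(E) = 3*E*(3 + E) (S(E) = (3 + E)*(3*E) = 3*E*(3 + E))
R(k) = 6*k²*(3 + k) (R(k) = (3*k*(3 + k))*(k + k) = (3*k*(3 + k))*(2*k) = 6*k²*(3 + k))
(-14*R(N(-3, l(-2))))*(6*(-6)) - 37391 = (-84*1²*(3 + 1))*(6*(-6)) - 37391 = -84*4*(-36) - 37391 = -14*24*(-36) - 37391 = -336*(-36) - 37391 = 12096 - 37391 = -25295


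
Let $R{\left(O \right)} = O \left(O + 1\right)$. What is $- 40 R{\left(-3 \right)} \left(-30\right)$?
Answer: $7200$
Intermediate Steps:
$R{\left(O \right)} = O \left(1 + O\right)$
$- 40 R{\left(-3 \right)} \left(-30\right) = - 40 \left(- 3 \left(1 - 3\right)\right) \left(-30\right) = - 40 \left(\left(-3\right) \left(-2\right)\right) \left(-30\right) = \left(-40\right) 6 \left(-30\right) = \left(-240\right) \left(-30\right) = 7200$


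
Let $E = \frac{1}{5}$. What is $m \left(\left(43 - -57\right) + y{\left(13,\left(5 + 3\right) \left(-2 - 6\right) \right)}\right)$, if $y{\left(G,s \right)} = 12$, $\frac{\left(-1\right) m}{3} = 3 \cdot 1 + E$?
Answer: $- \frac{5376}{5} \approx -1075.2$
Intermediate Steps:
$E = \frac{1}{5} \approx 0.2$
$m = - \frac{48}{5}$ ($m = - 3 \left(3 \cdot 1 + \frac{1}{5}\right) = - 3 \left(3 + \frac{1}{5}\right) = \left(-3\right) \frac{16}{5} = - \frac{48}{5} \approx -9.6$)
$m \left(\left(43 - -57\right) + y{\left(13,\left(5 + 3\right) \left(-2 - 6\right) \right)}\right) = - \frac{48 \left(\left(43 - -57\right) + 12\right)}{5} = - \frac{48 \left(\left(43 + 57\right) + 12\right)}{5} = - \frac{48 \left(100 + 12\right)}{5} = \left(- \frac{48}{5}\right) 112 = - \frac{5376}{5}$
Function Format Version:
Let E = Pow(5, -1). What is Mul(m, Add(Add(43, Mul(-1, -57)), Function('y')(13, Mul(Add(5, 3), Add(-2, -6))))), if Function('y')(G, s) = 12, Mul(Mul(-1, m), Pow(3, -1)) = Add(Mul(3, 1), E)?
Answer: Rational(-5376, 5) ≈ -1075.2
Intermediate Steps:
E = Rational(1, 5) ≈ 0.20000
m = Rational(-48, 5) (m = Mul(-3, Add(Mul(3, 1), Rational(1, 5))) = Mul(-3, Add(3, Rational(1, 5))) = Mul(-3, Rational(16, 5)) = Rational(-48, 5) ≈ -9.6000)
Mul(m, Add(Add(43, Mul(-1, -57)), Function('y')(13, Mul(Add(5, 3), Add(-2, -6))))) = Mul(Rational(-48, 5), Add(Add(43, Mul(-1, -57)), 12)) = Mul(Rational(-48, 5), Add(Add(43, 57), 12)) = Mul(Rational(-48, 5), Add(100, 12)) = Mul(Rational(-48, 5), 112) = Rational(-5376, 5)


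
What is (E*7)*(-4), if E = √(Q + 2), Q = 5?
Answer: -28*√7 ≈ -74.081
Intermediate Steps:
E = √7 (E = √(5 + 2) = √7 ≈ 2.6458)
(E*7)*(-4) = (√7*7)*(-4) = (7*√7)*(-4) = -28*√7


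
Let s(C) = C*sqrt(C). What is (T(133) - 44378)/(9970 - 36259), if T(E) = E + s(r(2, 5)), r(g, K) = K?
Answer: 44245/26289 - 5*sqrt(5)/26289 ≈ 1.6826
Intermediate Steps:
s(C) = C**(3/2)
T(E) = E + 5*sqrt(5) (T(E) = E + 5**(3/2) = E + 5*sqrt(5))
(T(133) - 44378)/(9970 - 36259) = ((133 + 5*sqrt(5)) - 44378)/(9970 - 36259) = (-44245 + 5*sqrt(5))/(-26289) = (-44245 + 5*sqrt(5))*(-1/26289) = 44245/26289 - 5*sqrt(5)/26289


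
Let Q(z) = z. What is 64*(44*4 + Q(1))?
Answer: 11328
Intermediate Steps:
64*(44*4 + Q(1)) = 64*(44*4 + 1) = 64*(176 + 1) = 64*177 = 11328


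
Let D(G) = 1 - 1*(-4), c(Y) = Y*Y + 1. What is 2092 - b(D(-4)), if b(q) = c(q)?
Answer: 2066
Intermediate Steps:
c(Y) = 1 + Y² (c(Y) = Y² + 1 = 1 + Y²)
D(G) = 5 (D(G) = 1 + 4 = 5)
b(q) = 1 + q²
2092 - b(D(-4)) = 2092 - (1 + 5²) = 2092 - (1 + 25) = 2092 - 1*26 = 2092 - 26 = 2066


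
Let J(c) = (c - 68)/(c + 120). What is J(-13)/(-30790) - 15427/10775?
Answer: -10164768307/7099712150 ≈ -1.4317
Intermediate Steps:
J(c) = (-68 + c)/(120 + c)
J(-13)/(-30790) - 15427/10775 = ((-68 - 13)/(120 - 13))/(-30790) - 15427/10775 = (-81/107)*(-1/30790) - 15427*1/10775 = ((1/107)*(-81))*(-1/30790) - 15427/10775 = -81/107*(-1/30790) - 15427/10775 = 81/3294530 - 15427/10775 = -10164768307/7099712150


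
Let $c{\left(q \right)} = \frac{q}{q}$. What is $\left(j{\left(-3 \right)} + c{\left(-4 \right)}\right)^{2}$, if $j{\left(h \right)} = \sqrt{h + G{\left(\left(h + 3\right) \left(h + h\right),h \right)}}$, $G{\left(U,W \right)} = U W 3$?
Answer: $\left(1 + i \sqrt{3}\right)^{2} \approx -2.0 + 3.4641 i$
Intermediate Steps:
$G{\left(U,W \right)} = 3 U W$
$j{\left(h \right)} = \sqrt{h + 6 h^{2} \left(3 + h\right)}$ ($j{\left(h \right)} = \sqrt{h + 3 \left(h + 3\right) \left(h + h\right) h} = \sqrt{h + 3 \left(3 + h\right) 2 h h} = \sqrt{h + 3 \cdot 2 h \left(3 + h\right) h} = \sqrt{h + 6 h^{2} \left(3 + h\right)}$)
$c{\left(q \right)} = 1$
$\left(j{\left(-3 \right)} + c{\left(-4 \right)}\right)^{2} = \left(\sqrt{- 3 \left(1 + 6 \left(-3\right) \left(3 - 3\right)\right)} + 1\right)^{2} = \left(\sqrt{- 3 \left(1 + 6 \left(-3\right) 0\right)} + 1\right)^{2} = \left(\sqrt{- 3 \left(1 + 0\right)} + 1\right)^{2} = \left(\sqrt{\left(-3\right) 1} + 1\right)^{2} = \left(\sqrt{-3} + 1\right)^{2} = \left(i \sqrt{3} + 1\right)^{2} = \left(1 + i \sqrt{3}\right)^{2}$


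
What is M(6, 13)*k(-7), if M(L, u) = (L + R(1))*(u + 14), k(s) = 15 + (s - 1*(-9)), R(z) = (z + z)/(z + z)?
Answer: 3213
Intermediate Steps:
R(z) = 1 (R(z) = (2*z)/((2*z)) = (2*z)*(1/(2*z)) = 1)
k(s) = 24 + s (k(s) = 15 + (s + 9) = 15 + (9 + s) = 24 + s)
M(L, u) = (1 + L)*(14 + u) (M(L, u) = (L + 1)*(u + 14) = (1 + L)*(14 + u))
M(6, 13)*k(-7) = (14 + 13 + 14*6 + 6*13)*(24 - 7) = (14 + 13 + 84 + 78)*17 = 189*17 = 3213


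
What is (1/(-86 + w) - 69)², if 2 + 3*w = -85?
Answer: 62980096/13225 ≈ 4762.2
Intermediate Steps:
w = -29 (w = -⅔ + (⅓)*(-85) = -⅔ - 85/3 = -29)
(1/(-86 + w) - 69)² = (1/(-86 - 29) - 69)² = (1/(-115) - 69)² = (-1/115 - 69)² = (-7936/115)² = 62980096/13225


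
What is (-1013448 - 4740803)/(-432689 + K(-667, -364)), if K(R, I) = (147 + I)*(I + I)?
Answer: 5754251/274713 ≈ 20.946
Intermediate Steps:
K(R, I) = 2*I*(147 + I) (K(R, I) = (147 + I)*(2*I) = 2*I*(147 + I))
(-1013448 - 4740803)/(-432689 + K(-667, -364)) = (-1013448 - 4740803)/(-432689 + 2*(-364)*(147 - 364)) = -5754251/(-432689 + 2*(-364)*(-217)) = -5754251/(-432689 + 157976) = -5754251/(-274713) = -5754251*(-1/274713) = 5754251/274713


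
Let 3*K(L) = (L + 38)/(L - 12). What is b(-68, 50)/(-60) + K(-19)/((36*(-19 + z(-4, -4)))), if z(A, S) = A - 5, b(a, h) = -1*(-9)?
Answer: -70213/468720 ≈ -0.14980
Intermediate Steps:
b(a, h) = 9
z(A, S) = -5 + A
K(L) = (38 + L)/(3*(-12 + L)) (K(L) = ((L + 38)/(L - 12))/3 = ((38 + L)/(-12 + L))/3 = (38 + L)/(3*(-12 + L)))
b(-68, 50)/(-60) + K(-19)/((36*(-19 + z(-4, -4)))) = 9/(-60) + ((38 - 19)/(3*(-12 - 19)))/((36*(-19 + (-5 - 4)))) = 9*(-1/60) + ((1/3)*19/(-31))/((36*(-19 - 9))) = -3/20 + ((1/3)*(-1/31)*19)/((36*(-28))) = -3/20 - 19/93/(-1008) = -3/20 - 19/93*(-1/1008) = -3/20 + 19/93744 = -70213/468720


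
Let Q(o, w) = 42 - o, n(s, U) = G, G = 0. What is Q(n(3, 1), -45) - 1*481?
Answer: -439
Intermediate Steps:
n(s, U) = 0
Q(n(3, 1), -45) - 1*481 = (42 - 1*0) - 1*481 = (42 + 0) - 481 = 42 - 481 = -439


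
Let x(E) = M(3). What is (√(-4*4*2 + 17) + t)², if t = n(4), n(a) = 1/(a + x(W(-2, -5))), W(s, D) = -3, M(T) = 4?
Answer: -959/64 + I*√15/4 ≈ -14.984 + 0.96825*I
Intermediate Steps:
x(E) = 4
n(a) = 1/(4 + a) (n(a) = 1/(a + 4) = 1/(4 + a))
t = ⅛ (t = 1/(4 + 4) = 1/8 = ⅛ ≈ 0.12500)
(√(-4*4*2 + 17) + t)² = (√(-4*4*2 + 17) + ⅛)² = (√(-16*2 + 17) + ⅛)² = (√(-32 + 17) + ⅛)² = (√(-15) + ⅛)² = (I*√15 + ⅛)² = (⅛ + I*√15)²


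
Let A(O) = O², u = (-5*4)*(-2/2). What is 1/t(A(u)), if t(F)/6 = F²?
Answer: 1/960000 ≈ 1.0417e-6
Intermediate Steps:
u = 20 (u = -(-40)/2 = -20*(-1) = 20)
t(F) = 6*F²
1/t(A(u)) = 1/(6*(20²)²) = 1/(6*400²) = 1/(6*160000) = 1/960000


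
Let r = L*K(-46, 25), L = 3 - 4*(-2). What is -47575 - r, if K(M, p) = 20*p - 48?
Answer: -52547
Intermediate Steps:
L = 11 (L = 3 + 8 = 11)
K(M, p) = -48 + 20*p
r = 4972 (r = 11*(-48 + 20*25) = 11*(-48 + 500) = 11*452 = 4972)
-47575 - r = -47575 - 1*4972 = -47575 - 4972 = -52547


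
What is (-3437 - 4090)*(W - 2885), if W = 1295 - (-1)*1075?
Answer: 3876405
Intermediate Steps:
W = 2370 (W = 1295 - 1*(-1075) = 1295 + 1075 = 2370)
(-3437 - 4090)*(W - 2885) = (-3437 - 4090)*(2370 - 2885) = -7527*(-515) = 3876405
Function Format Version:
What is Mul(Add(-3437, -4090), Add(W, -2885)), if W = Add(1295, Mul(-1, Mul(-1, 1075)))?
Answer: 3876405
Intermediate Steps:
W = 2370 (W = Add(1295, Mul(-1, -1075)) = Add(1295, 1075) = 2370)
Mul(Add(-3437, -4090), Add(W, -2885)) = Mul(Add(-3437, -4090), Add(2370, -2885)) = Mul(-7527, -515) = 3876405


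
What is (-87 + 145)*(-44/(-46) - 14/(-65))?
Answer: 101616/1495 ≈ 67.971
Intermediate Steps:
(-87 + 145)*(-44/(-46) - 14/(-65)) = 58*(-44*(-1/46) - 14*(-1/65)) = 58*(22/23 + 14/65) = 58*(1752/1495) = 101616/1495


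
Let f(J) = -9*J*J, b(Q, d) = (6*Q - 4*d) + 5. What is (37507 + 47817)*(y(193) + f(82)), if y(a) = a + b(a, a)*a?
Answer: 1291805360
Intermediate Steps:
b(Q, d) = 5 - 4*d + 6*Q (b(Q, d) = (-4*d + 6*Q) + 5 = 5 - 4*d + 6*Q)
y(a) = a + a*(5 + 2*a) (y(a) = a + (5 - 4*a + 6*a)*a = a + (5 + 2*a)*a = a + a*(5 + 2*a))
f(J) = -9*J**2
(37507 + 47817)*(y(193) + f(82)) = (37507 + 47817)*(2*193*(3 + 193) - 9*82**2) = 85324*(2*193*196 - 9*6724) = 85324*(75656 - 60516) = 85324*15140 = 1291805360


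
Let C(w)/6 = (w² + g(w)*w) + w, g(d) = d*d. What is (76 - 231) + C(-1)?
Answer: -161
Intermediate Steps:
g(d) = d²
C(w) = 6*w + 6*w² + 6*w³ (C(w) = 6*((w² + w²*w) + w) = 6*((w² + w³) + w) = 6*(w + w² + w³) = 6*w + 6*w² + 6*w³)
(76 - 231) + C(-1) = (76 - 231) + 6*(-1)*(1 - 1 + (-1)²) = -155 + 6*(-1)*(1 - 1 + 1) = -155 + 6*(-1)*1 = -155 - 6 = -161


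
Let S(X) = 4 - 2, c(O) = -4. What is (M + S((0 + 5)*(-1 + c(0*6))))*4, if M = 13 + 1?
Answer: 64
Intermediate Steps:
S(X) = 2
M = 14
(M + S((0 + 5)*(-1 + c(0*6))))*4 = (14 + 2)*4 = 16*4 = 64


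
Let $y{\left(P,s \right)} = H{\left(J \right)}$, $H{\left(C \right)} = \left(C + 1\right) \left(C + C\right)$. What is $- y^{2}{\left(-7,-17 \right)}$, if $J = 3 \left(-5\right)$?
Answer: $-176400$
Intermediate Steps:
$J = -15$
$H{\left(C \right)} = 2 C \left(1 + C\right)$ ($H{\left(C \right)} = \left(1 + C\right) 2 C = 2 C \left(1 + C\right)$)
$y{\left(P,s \right)} = 420$ ($y{\left(P,s \right)} = 2 \left(-15\right) \left(1 - 15\right) = 2 \left(-15\right) \left(-14\right) = 420$)
$- y^{2}{\left(-7,-17 \right)} = - 420^{2} = \left(-1\right) 176400 = -176400$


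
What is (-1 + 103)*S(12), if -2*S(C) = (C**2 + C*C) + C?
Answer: -15300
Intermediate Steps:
S(C) = -C**2 - C/2 (S(C) = -((C**2 + C*C) + C)/2 = -((C**2 + C**2) + C)/2 = -(2*C**2 + C)/2 = -(C + 2*C**2)/2 = -C**2 - C/2)
(-1 + 103)*S(12) = (-1 + 103)*(-1*12*(1/2 + 12)) = 102*(-1*12*25/2) = 102*(-150) = -15300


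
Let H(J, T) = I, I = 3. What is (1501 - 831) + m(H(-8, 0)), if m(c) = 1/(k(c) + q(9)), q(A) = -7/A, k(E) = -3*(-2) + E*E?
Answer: 85769/128 ≈ 670.07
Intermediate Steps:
k(E) = 6 + E²
H(J, T) = 3
m(c) = 1/(47/9 + c²) (m(c) = 1/((6 + c²) - 7/9) = 1/(47/9 + c²))
(1501 - 831) + m(H(-8, 0)) = (1501 - 831) + 9/(47 + 9*3²) = 670 + 9/(47 + 9*9) = 670 + 9/(47 + 81) = 670 + 9/128 = 85769/128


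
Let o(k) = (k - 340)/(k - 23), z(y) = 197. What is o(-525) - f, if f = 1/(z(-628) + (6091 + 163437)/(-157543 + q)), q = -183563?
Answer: 28896300061/18365768996 ≈ 1.5734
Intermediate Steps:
o(k) = (-340 + k)/(-23 + k)
f = 170553/33514177 (f = 1/(197 + (6091 + 163437)/(-157543 - 183563)) = 1/(197 + 169528/(-341106)) = 1/(197 + 169528*(-1/341106)) = 1/(197 - 84764/170553) = 1/(33514177/170553) = 170553/33514177 ≈ 0.0050890)
o(-525) - f = (-340 - 525)/(-23 - 525) - 1*170553/33514177 = -865/(-548) - 170553/33514177 = -1/548*(-865) - 170553/33514177 = 865/548 - 170553/33514177 = 28896300061/18365768996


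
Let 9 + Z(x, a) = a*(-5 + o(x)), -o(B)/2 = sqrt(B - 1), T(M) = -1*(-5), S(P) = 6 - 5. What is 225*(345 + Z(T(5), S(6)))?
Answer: 73575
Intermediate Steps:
S(P) = 1
T(M) = 5
o(B) = -2*sqrt(-1 + B) (o(B) = -2*sqrt(B - 1) = -2*sqrt(-1 + B))
Z(x, a) = -9 + a*(-5 - 2*sqrt(-1 + x))
225*(345 + Z(T(5), S(6))) = 225*(345 + (-9 - 5*1 - 2*1*sqrt(-1 + 5))) = 225*(345 + (-9 - 5 - 2*1*sqrt(4))) = 225*(345 + (-9 - 5 - 2*1*2)) = 225*(345 + (-9 - 5 - 4)) = 225*(345 - 18) = 225*327 = 73575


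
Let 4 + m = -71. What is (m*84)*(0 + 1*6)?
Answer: -37800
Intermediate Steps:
m = -75 (m = -4 - 71 = -75)
(m*84)*(0 + 1*6) = (-75*84)*(0 + 1*6) = -6300*(0 + 6) = -6300*6 = -37800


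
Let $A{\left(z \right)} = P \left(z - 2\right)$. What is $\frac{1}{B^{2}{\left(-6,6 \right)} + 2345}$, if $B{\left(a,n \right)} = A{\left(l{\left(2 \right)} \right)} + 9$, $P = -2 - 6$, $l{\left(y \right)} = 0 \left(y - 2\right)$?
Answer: $\frac{1}{2970} \approx 0.0003367$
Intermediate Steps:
$l{\left(y \right)} = 0$ ($l{\left(y \right)} = 0 \left(-2 + y\right) = 0$)
$P = -8$ ($P = -2 - 6 = -8$)
$A{\left(z \right)} = 16 - 8 z$ ($A{\left(z \right)} = - 8 \left(z - 2\right) = - 8 \left(-2 + z\right) = 16 - 8 z$)
$B{\left(a,n \right)} = 25$ ($B{\left(a,n \right)} = \left(16 - 0\right) + 9 = \left(16 + 0\right) + 9 = 16 + 9 = 25$)
$\frac{1}{B^{2}{\left(-6,6 \right)} + 2345} = \frac{1}{25^{2} + 2345} = \frac{1}{625 + 2345} = \frac{1}{2970}$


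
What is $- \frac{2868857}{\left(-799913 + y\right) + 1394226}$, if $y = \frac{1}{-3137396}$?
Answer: $- \frac{9000740476372}{1864595228947} \approx -4.8272$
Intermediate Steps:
$y = - \frac{1}{3137396} \approx -3.1874 \cdot 10^{-7}$
$- \frac{2868857}{\left(-799913 + y\right) + 1394226} = - \frac{2868857}{\left(-799913 - \frac{1}{3137396}\right) + 1394226} = - \frac{2868857}{- \frac{2509643846549}{3137396} + 1394226} = - \frac{2868857}{\frac{1864595228947}{3137396}} = \left(-2868857\right) \frac{3137396}{1864595228947} = - \frac{9000740476372}{1864595228947}$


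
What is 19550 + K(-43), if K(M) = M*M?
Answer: 21399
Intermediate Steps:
K(M) = M²
19550 + K(-43) = 19550 + (-43)² = 19550 + 1849 = 21399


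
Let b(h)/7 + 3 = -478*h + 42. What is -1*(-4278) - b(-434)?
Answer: -1448159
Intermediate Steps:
b(h) = 273 - 3346*h (b(h) = -21 + 7*(-478*h + 42) = -21 + 7*(42 - 478*h) = -21 + (294 - 3346*h) = 273 - 3346*h)
-1*(-4278) - b(-434) = -1*(-4278) - (273 - 3346*(-434)) = 4278 - (273 + 1452164) = 4278 - 1*1452437 = 4278 - 1452437 = -1448159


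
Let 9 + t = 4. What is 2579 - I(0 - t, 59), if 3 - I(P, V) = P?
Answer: 2581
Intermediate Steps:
t = -5 (t = -9 + 4 = -5)
I(P, V) = 3 - P
2579 - I(0 - t, 59) = 2579 - (3 - (0 - 1*(-5))) = 2579 - (3 - (0 + 5)) = 2579 - (3 - 1*5) = 2579 - (3 - 5) = 2579 - 1*(-2) = 2579 + 2 = 2581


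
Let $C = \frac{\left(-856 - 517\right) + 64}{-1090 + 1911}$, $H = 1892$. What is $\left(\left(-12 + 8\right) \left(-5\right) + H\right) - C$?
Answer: $\frac{1571061}{821} \approx 1913.6$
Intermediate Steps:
$C = - \frac{1309}{821}$ ($C = \frac{-1373 + 64}{821} = \left(-1309\right) \frac{1}{821} = - \frac{1309}{821} \approx -1.5944$)
$\left(\left(-12 + 8\right) \left(-5\right) + H\right) - C = \left(\left(-12 + 8\right) \left(-5\right) + 1892\right) - - \frac{1309}{821} = \left(\left(-4\right) \left(-5\right) + 1892\right) + \frac{1309}{821} = \left(20 + 1892\right) + \frac{1309}{821} = 1912 + \frac{1309}{821} = \frac{1571061}{821}$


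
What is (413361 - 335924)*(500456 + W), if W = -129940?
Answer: 28691647492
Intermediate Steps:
(413361 - 335924)*(500456 + W) = (413361 - 335924)*(500456 - 129940) = 77437*370516 = 28691647492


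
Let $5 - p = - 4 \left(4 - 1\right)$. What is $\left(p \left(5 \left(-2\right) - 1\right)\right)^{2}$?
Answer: $34969$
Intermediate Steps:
$p = 17$ ($p = 5 - - 4 \left(4 - 1\right) = 5 - \left(-4\right) 3 = 5 - -12 = 5 + 12 = 17$)
$\left(p \left(5 \left(-2\right) - 1\right)\right)^{2} = \left(17 \left(5 \left(-2\right) - 1\right)\right)^{2} = \left(17 \left(-10 - 1\right)\right)^{2} = \left(17 \left(-11\right)\right)^{2} = \left(-187\right)^{2} = 34969$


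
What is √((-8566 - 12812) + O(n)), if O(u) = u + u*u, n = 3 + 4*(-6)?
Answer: I*√20958 ≈ 144.77*I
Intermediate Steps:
n = -21 (n = 3 - 24 = -21)
O(u) = u + u²
√((-8566 - 12812) + O(n)) = √((-8566 - 12812) - 21*(1 - 21)) = √(-21378 - 21*(-20)) = √(-21378 + 420) = √(-20958) = I*√20958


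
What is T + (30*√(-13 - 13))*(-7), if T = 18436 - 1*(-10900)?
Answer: 29336 - 210*I*√26 ≈ 29336.0 - 1070.8*I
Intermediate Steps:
T = 29336 (T = 18436 + 10900 = 29336)
T + (30*√(-13 - 13))*(-7) = 29336 + (30*√(-13 - 13))*(-7) = 29336 + (30*√(-26))*(-7) = 29336 + (30*(I*√26))*(-7) = 29336 + (30*I*√26)*(-7) = 29336 - 210*I*√26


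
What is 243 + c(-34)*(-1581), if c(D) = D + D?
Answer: 107751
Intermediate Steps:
c(D) = 2*D
243 + c(-34)*(-1581) = 243 + (2*(-34))*(-1581) = 243 - 68*(-1581) = 243 + 107508 = 107751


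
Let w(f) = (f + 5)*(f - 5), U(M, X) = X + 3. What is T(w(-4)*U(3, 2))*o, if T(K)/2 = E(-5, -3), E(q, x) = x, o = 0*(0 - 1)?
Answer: 0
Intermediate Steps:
U(M, X) = 3 + X
o = 0 (o = 0*(-1) = 0)
w(f) = (-5 + f)*(5 + f) (w(f) = (5 + f)*(-5 + f) = (-5 + f)*(5 + f))
T(K) = -6 (T(K) = 2*(-3) = -6)
T(w(-4)*U(3, 2))*o = -6*0 = 0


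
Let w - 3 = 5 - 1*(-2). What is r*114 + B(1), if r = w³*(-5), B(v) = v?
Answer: -569999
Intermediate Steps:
w = 10 (w = 3 + (5 - 1*(-2)) = 3 + (5 + 2) = 3 + 7 = 10)
r = -5000 (r = 10³*(-5) = 1000*(-5) = -5000)
r*114 + B(1) = -5000*114 + 1 = -570000 + 1 = -569999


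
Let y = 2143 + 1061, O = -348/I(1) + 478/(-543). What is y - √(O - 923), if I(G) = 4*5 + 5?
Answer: 3204 - I*√6912736977/2715 ≈ 3204.0 - 30.624*I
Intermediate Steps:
I(G) = 25 (I(G) = 20 + 5 = 25)
O = -200914/13575 (O = -348/25 + 478/(-543) = -348*1/25 + 478*(-1/543) = -348/25 - 478/543 = -200914/13575 ≈ -14.800)
y = 3204
y - √(O - 923) = 3204 - √(-200914/13575 - 923) = 3204 - √(-12730639/13575) = 3204 - I*√6912736977/2715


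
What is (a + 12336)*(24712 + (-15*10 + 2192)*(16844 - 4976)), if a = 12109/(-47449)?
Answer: 14199346011095840/47449 ≈ 2.9925e+11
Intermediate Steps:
a = -12109/47449 (a = 12109*(-1/47449) = -12109/47449 ≈ -0.25520)
(a + 12336)*(24712 + (-15*10 + 2192)*(16844 - 4976)) = (-12109/47449 + 12336)*(24712 + (-15*10 + 2192)*(16844 - 4976)) = 585318755*(24712 + (-150 + 2192)*11868)/47449 = 585318755*(24712 + 2042*11868)/47449 = 585318755*(24712 + 24234456)/47449 = (585318755/47449)*24259168 = 14199346011095840/47449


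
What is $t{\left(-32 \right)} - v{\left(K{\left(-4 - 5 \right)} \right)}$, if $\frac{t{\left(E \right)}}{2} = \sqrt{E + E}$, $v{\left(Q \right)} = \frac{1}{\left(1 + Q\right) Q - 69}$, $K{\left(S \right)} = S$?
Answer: $- \frac{1}{3} + 16 i \approx -0.33333 + 16.0 i$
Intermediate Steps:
$v{\left(Q \right)} = \frac{1}{-69 + Q \left(1 + Q\right)}$ ($v{\left(Q \right)} = \frac{1}{Q \left(1 + Q\right) - 69} = \frac{1}{-69 + Q \left(1 + Q\right)}$)
$t{\left(E \right)} = 2 \sqrt{2} \sqrt{E}$ ($t{\left(E \right)} = 2 \sqrt{E + E} = 2 \sqrt{2 E} = 2 \sqrt{2} \sqrt{E}$)
$t{\left(-32 \right)} - v{\left(K{\left(-4 - 5 \right)} \right)} = 2 \sqrt{2} \sqrt{-32} - \frac{1}{-69 - 9 + \left(-4 - 5\right)^{2}} = 2 \sqrt{2} \cdot 4 i \sqrt{2} - \frac{1}{-69 - 9 + \left(-9\right)^{2}} = 16 i - \frac{1}{-69 - 9 + 81} = 16 i - \frac{1}{3} = - \frac{1}{3} + 16 i$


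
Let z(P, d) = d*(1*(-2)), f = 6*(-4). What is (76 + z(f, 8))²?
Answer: 3600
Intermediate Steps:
f = -24
z(P, d) = -2*d (z(P, d) = d*(-2) = -2*d)
(76 + z(f, 8))² = (76 - 2*8)² = (76 - 16)² = 60² = 3600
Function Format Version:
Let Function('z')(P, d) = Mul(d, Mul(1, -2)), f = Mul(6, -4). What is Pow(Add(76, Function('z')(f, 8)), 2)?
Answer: 3600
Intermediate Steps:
f = -24
Function('z')(P, d) = Mul(-2, d) (Function('z')(P, d) = Mul(d, -2) = Mul(-2, d))
Pow(Add(76, Function('z')(f, 8)), 2) = Pow(Add(76, Mul(-2, 8)), 2) = Pow(Add(76, -16), 2) = Pow(60, 2) = 3600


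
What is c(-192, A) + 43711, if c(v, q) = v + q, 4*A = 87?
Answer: 174163/4 ≈ 43541.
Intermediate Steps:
A = 87/4 (A = (¼)*87 = 87/4 ≈ 21.750)
c(v, q) = q + v
c(-192, A) + 43711 = (87/4 - 192) + 43711 = -681/4 + 43711 = 174163/4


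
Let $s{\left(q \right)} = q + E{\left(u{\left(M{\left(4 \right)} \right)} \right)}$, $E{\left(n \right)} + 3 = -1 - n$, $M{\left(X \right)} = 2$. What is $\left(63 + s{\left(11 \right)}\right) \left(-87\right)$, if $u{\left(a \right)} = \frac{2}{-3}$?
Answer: $-6148$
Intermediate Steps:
$u{\left(a \right)} = - \frac{2}{3}$ ($u{\left(a \right)} = 2 \left(- \frac{1}{3}\right) = - \frac{2}{3}$)
$E{\left(n \right)} = -4 - n$ ($E{\left(n \right)} = -3 - \left(1 + n\right) = -4 - n$)
$s{\left(q \right)} = - \frac{10}{3} + q$ ($s{\left(q \right)} = q - \frac{10}{3} = - \frac{10}{3} + q$)
$\left(63 + s{\left(11 \right)}\right) \left(-87\right) = \left(63 + \left(- \frac{10}{3} + 11\right)\right) \left(-87\right) = \left(63 + \frac{23}{3}\right) \left(-87\right) = \frac{212}{3} \left(-87\right) = -6148$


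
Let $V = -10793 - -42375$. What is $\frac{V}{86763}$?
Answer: $\frac{31582}{86763} \approx 0.364$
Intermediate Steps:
$V = 31582$ ($V = -10793 + 42375 = 31582$)
$\frac{V}{86763} = \frac{31582}{86763}$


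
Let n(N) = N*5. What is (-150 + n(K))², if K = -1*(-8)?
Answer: 12100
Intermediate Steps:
K = 8
n(N) = 5*N
(-150 + n(K))² = (-150 + 5*8)² = (-150 + 40)² = (-110)² = 12100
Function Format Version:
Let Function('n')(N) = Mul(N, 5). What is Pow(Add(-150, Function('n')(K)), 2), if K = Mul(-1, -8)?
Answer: 12100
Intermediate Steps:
K = 8
Function('n')(N) = Mul(5, N)
Pow(Add(-150, Function('n')(K)), 2) = Pow(Add(-150, Mul(5, 8)), 2) = Pow(Add(-150, 40), 2) = Pow(-110, 2) = 12100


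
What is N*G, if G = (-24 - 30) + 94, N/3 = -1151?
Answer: -138120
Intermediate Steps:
N = -3453 (N = 3*(-1151) = -3453)
G = 40 (G = -54 + 94 = 40)
N*G = -3453*40 = -138120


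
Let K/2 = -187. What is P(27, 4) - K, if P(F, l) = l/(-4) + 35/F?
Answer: 10106/27 ≈ 374.30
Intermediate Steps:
K = -374 (K = 2*(-187) = -374)
P(F, l) = 35/F - l/4 (P(F, l) = l*(-¼) + 35/F = -l/4 + 35/F = 35/F - l/4)
P(27, 4) - K = (35/27 - ¼*4) - 1*(-374) = (35*(1/27) - 1) + 374 = (35/27 - 1) + 374 = 8/27 + 374 = 10106/27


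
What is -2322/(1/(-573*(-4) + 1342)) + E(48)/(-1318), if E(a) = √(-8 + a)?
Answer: -8438148 - √10/659 ≈ -8.4381e+6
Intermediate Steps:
-2322/(1/(-573*(-4) + 1342)) + E(48)/(-1318) = -2322/(1/(-573*(-4) + 1342)) + √(-8 + 48)/(-1318) = -2322/(1/(2292 + 1342)) + √40*(-1/1318) = -2322/(1/3634) + (2*√10)*(-1/1318) = -2322/1/3634 - √10/659 = -2322*3634 - √10/659 = -8438148 - √10/659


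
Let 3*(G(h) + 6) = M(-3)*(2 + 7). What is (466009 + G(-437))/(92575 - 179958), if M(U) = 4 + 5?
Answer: -466030/87383 ≈ -5.3332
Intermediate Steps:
M(U) = 9
G(h) = 21 (G(h) = -6 + (9*(2 + 7))/3 = -6 + (9*9)/3 = -6 + (1/3)*81 = -6 + 27 = 21)
(466009 + G(-437))/(92575 - 179958) = (466009 + 21)/(92575 - 179958) = 466030/(-87383) = 466030*(-1/87383) = -466030/87383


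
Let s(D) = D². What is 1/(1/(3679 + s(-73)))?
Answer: 9008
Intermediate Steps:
1/(1/(3679 + s(-73))) = 1/(1/(3679 + (-73)²)) = 1/(1/(3679 + 5329)) = 1/(1/9008) = 9008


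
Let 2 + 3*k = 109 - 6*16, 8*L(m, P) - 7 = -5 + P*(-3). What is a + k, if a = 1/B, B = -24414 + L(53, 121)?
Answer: 2152379/587019 ≈ 3.6666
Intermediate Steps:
L(m, P) = ¼ - 3*P/8 (L(m, P) = 7/8 + (-5 + P*(-3))/8 = 7/8 + (-5 - 3*P)/8 = 7/8 + (-5/8 - 3*P/8) = ¼ - 3*P/8)
B = -195673/8 (B = -24414 + (¼ - 3/8*121) = -24414 + (¼ - 363/8) = -24414 - 361/8 = -195673/8 ≈ -24459.)
k = 11/3 (k = -⅔ + (109 - 6*16)/3 = -⅔ + (109 - 96)/3 = -⅔ + (⅓)*13 = -⅔ + 13/3 = 11/3 ≈ 3.6667)
a = -8/195673 (a = 1/(-195673/8) = -8/195673 ≈ -4.0885e-5)
a + k = -8/195673 + 11/3 = 2152379/587019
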